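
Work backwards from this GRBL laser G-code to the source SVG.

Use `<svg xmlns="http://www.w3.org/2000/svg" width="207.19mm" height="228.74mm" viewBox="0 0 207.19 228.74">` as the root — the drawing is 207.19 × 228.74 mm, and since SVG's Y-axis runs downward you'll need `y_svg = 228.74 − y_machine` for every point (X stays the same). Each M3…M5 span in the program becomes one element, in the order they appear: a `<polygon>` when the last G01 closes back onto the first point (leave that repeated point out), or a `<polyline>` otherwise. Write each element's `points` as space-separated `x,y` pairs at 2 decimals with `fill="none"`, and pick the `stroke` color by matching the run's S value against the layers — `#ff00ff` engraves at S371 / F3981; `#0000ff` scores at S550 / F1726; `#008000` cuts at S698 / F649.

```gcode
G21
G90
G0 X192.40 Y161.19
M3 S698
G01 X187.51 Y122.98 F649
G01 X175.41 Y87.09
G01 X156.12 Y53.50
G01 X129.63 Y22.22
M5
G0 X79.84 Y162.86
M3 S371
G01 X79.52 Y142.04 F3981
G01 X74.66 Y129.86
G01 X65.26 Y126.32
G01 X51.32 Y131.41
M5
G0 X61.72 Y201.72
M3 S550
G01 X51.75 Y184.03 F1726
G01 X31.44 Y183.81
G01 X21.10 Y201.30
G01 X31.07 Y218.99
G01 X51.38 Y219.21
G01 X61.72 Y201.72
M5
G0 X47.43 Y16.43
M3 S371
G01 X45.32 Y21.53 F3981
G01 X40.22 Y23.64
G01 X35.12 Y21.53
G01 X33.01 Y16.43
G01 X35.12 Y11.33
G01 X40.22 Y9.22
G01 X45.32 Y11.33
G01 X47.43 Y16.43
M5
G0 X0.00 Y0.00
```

<svg xmlns="http://www.w3.org/2000/svg" width="207.19mm" height="228.74mm" viewBox="0 0 207.19 228.74">
  <polyline points="192.40,67.55 187.51,105.76 175.41,141.65 156.12,175.24 129.63,206.52" fill="none" stroke="#008000"/>
  <polyline points="79.84,65.88 79.52,86.70 74.66,98.88 65.26,102.42 51.32,97.33" fill="none" stroke="#ff00ff"/>
  <polygon points="61.72,27.02 51.75,44.71 31.44,44.93 21.10,27.44 31.07,9.75 51.38,9.53" fill="none" stroke="#0000ff"/>
  <polygon points="47.43,212.31 45.32,207.21 40.22,205.10 35.12,207.21 33.01,212.31 35.12,217.41 40.22,219.52 45.32,217.41" fill="none" stroke="#ff00ff"/>
</svg>

Each laser-on run becomes one SVG element. Flip Y back into SVG space with y_svg = 228.74 − y_machine.

Run 1: the run's S698 means `#008000` (cut). The run is open, so emit a `<polyline>` with points (Y-flipped): 192.40,67.55 187.51,105.76 175.41,141.65 156.12,175.24 129.63,206.52.

Run 2: the run's S371 means `#ff00ff` (engrave). The run is open, so emit a `<polyline>` with points (Y-flipped): 79.84,65.88 79.52,86.70 74.66,98.88 65.26,102.42 51.32,97.33.

Run 3: the run's S550 means `#0000ff` (score). The run returns to its start, so emit a `<polygon>` with points (Y-flipped): 61.72,27.02 51.75,44.71 31.44,44.93 21.10,27.44 31.07,9.75 51.38,9.53.

Run 4: power S371 maps to stroke `#ff00ff` (engrave). The run returns to its start, so emit a `<polygon>` with points (Y-flipped): 47.43,212.31 45.32,207.21 40.22,205.10 35.12,207.21 33.01,212.31 35.12,217.41 40.22,219.52 45.32,217.41.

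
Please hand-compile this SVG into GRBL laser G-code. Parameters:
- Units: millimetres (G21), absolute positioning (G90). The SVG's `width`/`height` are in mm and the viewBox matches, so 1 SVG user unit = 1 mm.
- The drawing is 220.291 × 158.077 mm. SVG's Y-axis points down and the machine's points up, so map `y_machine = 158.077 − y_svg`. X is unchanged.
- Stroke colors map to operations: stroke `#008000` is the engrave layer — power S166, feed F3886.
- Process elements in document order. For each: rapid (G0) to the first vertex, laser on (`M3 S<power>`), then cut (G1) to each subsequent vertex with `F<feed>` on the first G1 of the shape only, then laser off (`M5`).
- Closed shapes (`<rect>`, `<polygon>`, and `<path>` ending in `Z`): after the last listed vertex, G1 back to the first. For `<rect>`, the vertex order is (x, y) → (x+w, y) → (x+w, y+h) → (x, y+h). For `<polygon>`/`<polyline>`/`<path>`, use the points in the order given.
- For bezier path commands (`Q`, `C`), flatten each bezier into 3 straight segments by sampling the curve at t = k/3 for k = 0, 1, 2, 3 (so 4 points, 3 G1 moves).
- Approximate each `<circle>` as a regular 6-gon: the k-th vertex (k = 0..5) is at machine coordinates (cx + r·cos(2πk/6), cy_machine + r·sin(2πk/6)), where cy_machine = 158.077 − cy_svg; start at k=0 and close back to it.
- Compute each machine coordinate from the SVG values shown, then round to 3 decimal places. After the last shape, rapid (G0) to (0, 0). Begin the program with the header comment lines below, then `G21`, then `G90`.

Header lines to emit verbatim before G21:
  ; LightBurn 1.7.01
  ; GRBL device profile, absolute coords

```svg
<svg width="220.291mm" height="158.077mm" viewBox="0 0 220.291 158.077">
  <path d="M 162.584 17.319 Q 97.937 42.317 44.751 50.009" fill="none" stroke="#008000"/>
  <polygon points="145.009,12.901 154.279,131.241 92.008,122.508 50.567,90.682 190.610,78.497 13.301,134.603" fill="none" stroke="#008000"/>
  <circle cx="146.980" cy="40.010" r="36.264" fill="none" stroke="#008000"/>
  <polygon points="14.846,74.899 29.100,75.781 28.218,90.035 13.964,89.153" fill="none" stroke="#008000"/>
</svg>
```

; LightBurn 1.7.01
; GRBL device profile, absolute coords
G21
G90
G0 X162.584 Y140.758
M3 S166
G1 X120.759 Y126.016 F3886
G1 X81.482 Y115.119
G1 X44.751 Y108.068
M5
G0 X145.009 Y145.176
M3 S166
G1 X154.279 Y26.836 F3886
G1 X92.008 Y35.569
G1 X50.567 Y67.395
G1 X190.610 Y79.580
G1 X13.301 Y23.474
G1 X145.009 Y145.176
M5
G0 X183.244 Y118.067
M3 S166
G1 X165.112 Y149.473 F3886
G1 X128.848 Y149.473
G1 X110.716 Y118.067
G1 X128.848 Y86.661
G1 X165.112 Y86.661
G1 X183.244 Y118.067
M5
G0 X14.846 Y83.178
M3 S166
G1 X29.100 Y82.296 F3886
G1 X28.218 Y68.042
G1 X13.964 Y68.924
G1 X14.846 Y83.178
M5
G0 X0.000 Y0.000

viewBox `0 0 220.291 158.077` with mm width/height → 1 unit = 1 mm. Flip: y_m = 158.077 − y_svg.

**Shape 1** — `<path>` quadratic bezier, stroke `#008000` → engrave (S166, F3886). Control points (SVG): P0=(162.584,17.319), P1=(97.937,42.317), P2=(44.751,50.009); sampled at t=k/3. Machine vertices: (162.584,140.758) → (120.759,126.016) → (81.482,115.119) → (44.751,108.068). Open path.

**Shape 2** — `<polygon>` closed polygon, stroke `#008000` → engrave (S166, F3886). Machine vertices: (145.009,145.176) → (154.279,26.836) → (92.008,35.569) → (50.567,67.395) → (190.610,79.580) → (13.301,23.474) → (145.009,145.176). Closed: final G1 returns to the first vertex.

**Shape 3** — `<circle>` circle, stroke `#008000` → engrave (S166, F3886). Machine vertices: (183.244,118.067) → (165.112,149.473) → (128.848,149.473) → (110.716,118.067) → (128.848,86.661) → (165.112,86.661) → (183.244,118.067). Closed: final G1 returns to the first vertex.

**Shape 4** — `<polygon>` regular polygon, stroke `#008000` → engrave (S166, F3886). Machine vertices: (14.846,83.178) → (29.100,82.296) → (28.218,68.042) → (13.964,68.924) → (14.846,83.178). Closed: final G1 returns to the first vertex.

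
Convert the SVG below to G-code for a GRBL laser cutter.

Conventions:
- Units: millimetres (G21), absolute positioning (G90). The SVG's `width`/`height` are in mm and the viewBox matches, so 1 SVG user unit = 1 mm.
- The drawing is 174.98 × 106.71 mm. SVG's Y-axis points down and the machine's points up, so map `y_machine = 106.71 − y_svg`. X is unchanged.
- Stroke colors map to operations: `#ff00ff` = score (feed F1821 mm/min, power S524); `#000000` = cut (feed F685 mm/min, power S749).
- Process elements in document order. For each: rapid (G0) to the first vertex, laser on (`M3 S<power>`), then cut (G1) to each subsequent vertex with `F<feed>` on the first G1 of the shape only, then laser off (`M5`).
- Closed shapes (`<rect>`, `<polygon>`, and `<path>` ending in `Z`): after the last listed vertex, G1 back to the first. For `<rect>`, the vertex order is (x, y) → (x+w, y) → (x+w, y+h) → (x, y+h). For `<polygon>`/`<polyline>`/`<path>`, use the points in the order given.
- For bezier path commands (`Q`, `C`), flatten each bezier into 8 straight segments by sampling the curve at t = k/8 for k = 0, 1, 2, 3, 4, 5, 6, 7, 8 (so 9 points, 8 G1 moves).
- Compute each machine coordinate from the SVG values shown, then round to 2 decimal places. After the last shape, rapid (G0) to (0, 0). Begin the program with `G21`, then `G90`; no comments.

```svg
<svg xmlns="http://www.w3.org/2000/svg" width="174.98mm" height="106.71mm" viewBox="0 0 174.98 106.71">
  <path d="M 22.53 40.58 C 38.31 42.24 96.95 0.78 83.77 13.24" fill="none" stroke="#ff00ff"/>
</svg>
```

Since the viewBox matches the mm dimensions, user units are millimetres directly. The only transform is the Y-flip y_m = 106.71 − y_svg.

Shape 1 is a cubic bezier drawn with `<path>`. Its stroke #ff00ff means score at S524, F1821. After flipping Y the toolpath is (22.53,66.13) → (30.23,67.34) → (40.61,71.45) → (52.32,77.34) → (64.01,83.85) → (74.35,89.86) → (81.98,94.22) → (85.57,95.80) → (83.77,93.47).

G21
G90
G0 X22.53 Y66.13
M3 S524
G1 X30.23 Y67.34 F1821
G1 X40.61 Y71.45
G1 X52.32 Y77.34
G1 X64.01 Y83.85
G1 X74.35 Y89.86
G1 X81.98 Y94.22
G1 X85.57 Y95.80
G1 X83.77 Y93.47
M5
G0 X0.00 Y0.00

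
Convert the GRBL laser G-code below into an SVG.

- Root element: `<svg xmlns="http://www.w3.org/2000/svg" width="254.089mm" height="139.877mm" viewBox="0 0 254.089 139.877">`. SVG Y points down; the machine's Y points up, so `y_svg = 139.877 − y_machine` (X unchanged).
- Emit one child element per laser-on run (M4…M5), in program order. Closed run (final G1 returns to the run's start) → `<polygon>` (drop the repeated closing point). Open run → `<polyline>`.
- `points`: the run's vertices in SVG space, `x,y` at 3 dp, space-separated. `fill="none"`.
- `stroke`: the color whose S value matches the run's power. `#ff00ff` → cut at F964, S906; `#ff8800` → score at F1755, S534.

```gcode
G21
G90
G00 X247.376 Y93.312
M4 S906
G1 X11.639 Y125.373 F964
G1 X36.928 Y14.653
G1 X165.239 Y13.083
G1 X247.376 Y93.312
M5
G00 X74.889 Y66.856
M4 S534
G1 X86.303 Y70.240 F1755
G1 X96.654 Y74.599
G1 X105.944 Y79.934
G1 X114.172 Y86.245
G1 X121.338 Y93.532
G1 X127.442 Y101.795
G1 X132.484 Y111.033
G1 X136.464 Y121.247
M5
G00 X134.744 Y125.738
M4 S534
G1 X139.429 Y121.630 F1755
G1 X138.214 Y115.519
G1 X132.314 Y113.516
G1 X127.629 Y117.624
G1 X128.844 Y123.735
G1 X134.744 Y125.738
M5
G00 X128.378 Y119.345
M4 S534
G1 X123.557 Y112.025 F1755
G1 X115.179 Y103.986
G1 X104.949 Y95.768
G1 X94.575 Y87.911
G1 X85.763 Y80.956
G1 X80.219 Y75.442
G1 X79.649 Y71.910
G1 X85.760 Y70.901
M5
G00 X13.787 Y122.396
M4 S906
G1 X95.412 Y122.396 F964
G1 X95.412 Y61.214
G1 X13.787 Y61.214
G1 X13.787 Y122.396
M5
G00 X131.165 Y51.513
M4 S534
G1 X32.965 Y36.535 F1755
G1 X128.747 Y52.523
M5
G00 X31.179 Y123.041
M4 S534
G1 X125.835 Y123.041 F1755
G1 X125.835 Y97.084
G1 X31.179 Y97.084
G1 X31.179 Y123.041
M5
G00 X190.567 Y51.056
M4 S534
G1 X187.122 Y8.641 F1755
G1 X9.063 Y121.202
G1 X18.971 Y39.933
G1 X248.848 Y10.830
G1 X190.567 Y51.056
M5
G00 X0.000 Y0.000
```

Machine Y-up, SVG Y-down with viewBox height 139.877, so y_svg = 139.877 − y_machine; X carries over.

Run 1: power S906 maps to stroke `#ff00ff` (cut). The run returns to its start, so emit a `<polygon>` with points (Y-flipped): 247.376,46.565 11.639,14.504 36.928,125.224 165.239,126.794.

Run 2: power S534 maps to stroke `#ff8800` (score). The run is open, so emit a `<polyline>` with points (Y-flipped): 74.889,73.021 86.303,69.637 96.654,65.278 105.944,59.943 114.172,53.632 121.338,46.345 127.442,38.082 132.484,28.844 136.464,18.630.

Run 3: S534 ⇒ score layer `#ff8800`. The run returns to its start, so emit a `<polygon>` with points (Y-flipped): 134.744,14.139 139.429,18.247 138.214,24.358 132.314,26.361 127.629,22.253 128.844,16.142.

Run 4: power S534 maps to stroke `#ff8800` (score). The run is open, so emit a `<polyline>` with points (Y-flipped): 128.378,20.532 123.557,27.852 115.179,35.891 104.949,44.109 94.575,51.966 85.763,58.921 80.219,64.435 79.649,67.967 85.760,68.976.

Run 5: the run's S906 means `#ff00ff` (cut). The run returns to its start, so emit a `<polygon>` with points (Y-flipped): 13.787,17.481 95.412,17.481 95.412,78.663 13.787,78.663.

Run 6: S534 ⇒ score layer `#ff8800`. The run is open, so emit a `<polyline>` with points (Y-flipped): 131.165,88.364 32.965,103.342 128.747,87.354.

Run 7: S534 ⇒ score layer `#ff8800`. The run returns to its start, so emit a `<polygon>` with points (Y-flipped): 31.179,16.836 125.835,16.836 125.835,42.793 31.179,42.793.

Run 8: the run's S534 means `#ff8800` (score). The run returns to its start, so emit a `<polygon>` with points (Y-flipped): 190.567,88.821 187.122,131.236 9.063,18.675 18.971,99.944 248.848,129.047.

<svg xmlns="http://www.w3.org/2000/svg" width="254.089mm" height="139.877mm" viewBox="0 0 254.089 139.877">
  <polygon points="247.376,46.565 11.639,14.504 36.928,125.224 165.239,126.794" fill="none" stroke="#ff00ff"/>
  <polyline points="74.889,73.021 86.303,69.637 96.654,65.278 105.944,59.943 114.172,53.632 121.338,46.345 127.442,38.082 132.484,28.844 136.464,18.630" fill="none" stroke="#ff8800"/>
  <polygon points="134.744,14.139 139.429,18.247 138.214,24.358 132.314,26.361 127.629,22.253 128.844,16.142" fill="none" stroke="#ff8800"/>
  <polyline points="128.378,20.532 123.557,27.852 115.179,35.891 104.949,44.109 94.575,51.966 85.763,58.921 80.219,64.435 79.649,67.967 85.760,68.976" fill="none" stroke="#ff8800"/>
  <polygon points="13.787,17.481 95.412,17.481 95.412,78.663 13.787,78.663" fill="none" stroke="#ff00ff"/>
  <polyline points="131.165,88.364 32.965,103.342 128.747,87.354" fill="none" stroke="#ff8800"/>
  <polygon points="31.179,16.836 125.835,16.836 125.835,42.793 31.179,42.793" fill="none" stroke="#ff8800"/>
  <polygon points="190.567,88.821 187.122,131.236 9.063,18.675 18.971,99.944 248.848,129.047" fill="none" stroke="#ff8800"/>
</svg>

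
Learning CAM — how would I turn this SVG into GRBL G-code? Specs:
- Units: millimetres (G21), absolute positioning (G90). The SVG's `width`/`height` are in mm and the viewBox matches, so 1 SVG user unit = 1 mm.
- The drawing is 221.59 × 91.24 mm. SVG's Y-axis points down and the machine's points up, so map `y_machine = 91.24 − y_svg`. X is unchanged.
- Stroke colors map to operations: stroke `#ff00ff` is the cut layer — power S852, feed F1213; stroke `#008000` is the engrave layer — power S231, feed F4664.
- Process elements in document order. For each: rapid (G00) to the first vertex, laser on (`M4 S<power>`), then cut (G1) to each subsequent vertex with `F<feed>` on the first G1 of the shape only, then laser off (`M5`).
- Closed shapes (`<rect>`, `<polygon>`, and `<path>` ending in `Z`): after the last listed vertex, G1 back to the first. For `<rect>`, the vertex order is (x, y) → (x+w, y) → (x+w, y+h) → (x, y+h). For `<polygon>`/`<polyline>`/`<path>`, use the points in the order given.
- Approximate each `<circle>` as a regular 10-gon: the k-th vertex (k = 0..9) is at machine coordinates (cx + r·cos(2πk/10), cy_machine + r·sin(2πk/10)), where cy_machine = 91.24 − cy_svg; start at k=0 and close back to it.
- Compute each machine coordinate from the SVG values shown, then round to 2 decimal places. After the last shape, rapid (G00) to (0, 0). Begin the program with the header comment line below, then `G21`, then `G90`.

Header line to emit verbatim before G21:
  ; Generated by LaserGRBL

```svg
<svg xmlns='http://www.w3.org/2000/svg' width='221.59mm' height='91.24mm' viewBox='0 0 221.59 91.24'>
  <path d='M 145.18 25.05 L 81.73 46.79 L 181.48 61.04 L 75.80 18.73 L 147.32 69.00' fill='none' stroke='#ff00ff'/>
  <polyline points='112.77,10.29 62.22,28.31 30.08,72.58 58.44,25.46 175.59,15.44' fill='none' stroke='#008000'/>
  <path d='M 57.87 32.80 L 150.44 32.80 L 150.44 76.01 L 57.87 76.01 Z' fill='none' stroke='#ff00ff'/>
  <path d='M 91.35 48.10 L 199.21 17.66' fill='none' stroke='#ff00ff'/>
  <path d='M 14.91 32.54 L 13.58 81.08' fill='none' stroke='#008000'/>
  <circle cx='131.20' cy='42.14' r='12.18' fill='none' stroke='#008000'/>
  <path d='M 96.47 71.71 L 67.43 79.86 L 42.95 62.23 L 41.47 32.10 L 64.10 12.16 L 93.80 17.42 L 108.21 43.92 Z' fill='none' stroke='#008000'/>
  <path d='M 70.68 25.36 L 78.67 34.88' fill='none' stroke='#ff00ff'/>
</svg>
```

viewBox `0 0 221.59 91.24` with mm width/height → 1 unit = 1 mm. Flip: y_m = 91.24 − y_svg.

**Shape 1** — `<path>` open polyline, stroke `#ff00ff` → cut (S852, F1213). Machine vertices: (145.18,66.19) → (81.73,44.45) → (181.48,30.20) → (75.80,72.51) → (147.32,22.24). Open path.

**Shape 2** — `<polyline>` open polyline, stroke `#008000` → engrave (S231, F4664). Machine vertices: (112.77,80.95) → (62.22,62.93) → (30.08,18.66) → (58.44,65.78) → (175.59,75.80). Open path.

**Shape 3** — `<path>` rectangle, stroke `#ff00ff` → cut (S852, F1213). Machine vertices: (57.87,58.44) → (150.44,58.44) → (150.44,15.23) → (57.87,15.23) → (57.87,58.44). Closed: final G1 returns to the first vertex.

**Shape 4** — `<path>` line segment, stroke `#ff00ff` → cut (S852, F1213). Machine vertices: (91.35,43.14) → (199.21,73.58). Open path.

**Shape 5** — `<path>` line segment, stroke `#008000` → engrave (S231, F4664). Machine vertices: (14.91,58.70) → (13.58,10.16). Open path.

**Shape 6** — `<circle>` circle, stroke `#008000` → engrave (S231, F4664). Machine vertices: (143.38,49.10) → (141.05,56.26) → (134.96,60.68) → (127.44,60.68) → (121.35,56.26) → (119.02,49.10) → (121.35,41.94) → (127.44,37.52) → (134.96,37.52) → (141.05,41.94) → (143.38,49.10). Closed: final G1 returns to the first vertex.

**Shape 7** — `<path>` regular polygon, stroke `#008000` → engrave (S231, F4664). Machine vertices: (96.47,19.53) → (67.43,11.38) → (42.95,29.01) → (41.47,59.14) → (64.10,79.08) → (93.80,73.82) → (108.21,47.32) → (96.47,19.53). Closed: final G1 returns to the first vertex.

**Shape 8** — `<path>` line segment, stroke `#ff00ff` → cut (S852, F1213). Machine vertices: (70.68,65.88) → (78.67,56.36). Open path.

; Generated by LaserGRBL
G21
G90
G00 X145.18 Y66.19
M4 S852
G1 X81.73 Y44.45 F1213
G1 X181.48 Y30.20
G1 X75.80 Y72.51
G1 X147.32 Y22.24
M5
G00 X112.77 Y80.95
M4 S231
G1 X62.22 Y62.93 F4664
G1 X30.08 Y18.66
G1 X58.44 Y65.78
G1 X175.59 Y75.80
M5
G00 X57.87 Y58.44
M4 S852
G1 X150.44 Y58.44 F1213
G1 X150.44 Y15.23
G1 X57.87 Y15.23
G1 X57.87 Y58.44
M5
G00 X91.35 Y43.14
M4 S852
G1 X199.21 Y73.58 F1213
M5
G00 X14.91 Y58.70
M4 S231
G1 X13.58 Y10.16 F4664
M5
G00 X143.38 Y49.10
M4 S231
G1 X141.05 Y56.26 F4664
G1 X134.96 Y60.68
G1 X127.44 Y60.68
G1 X121.35 Y56.26
G1 X119.02 Y49.10
G1 X121.35 Y41.94
G1 X127.44 Y37.52
G1 X134.96 Y37.52
G1 X141.05 Y41.94
G1 X143.38 Y49.10
M5
G00 X96.47 Y19.53
M4 S231
G1 X67.43 Y11.38 F4664
G1 X42.95 Y29.01
G1 X41.47 Y59.14
G1 X64.10 Y79.08
G1 X93.80 Y73.82
G1 X108.21 Y47.32
G1 X96.47 Y19.53
M5
G00 X70.68 Y65.88
M4 S852
G1 X78.67 Y56.36 F1213
M5
G00 X0.00 Y0.00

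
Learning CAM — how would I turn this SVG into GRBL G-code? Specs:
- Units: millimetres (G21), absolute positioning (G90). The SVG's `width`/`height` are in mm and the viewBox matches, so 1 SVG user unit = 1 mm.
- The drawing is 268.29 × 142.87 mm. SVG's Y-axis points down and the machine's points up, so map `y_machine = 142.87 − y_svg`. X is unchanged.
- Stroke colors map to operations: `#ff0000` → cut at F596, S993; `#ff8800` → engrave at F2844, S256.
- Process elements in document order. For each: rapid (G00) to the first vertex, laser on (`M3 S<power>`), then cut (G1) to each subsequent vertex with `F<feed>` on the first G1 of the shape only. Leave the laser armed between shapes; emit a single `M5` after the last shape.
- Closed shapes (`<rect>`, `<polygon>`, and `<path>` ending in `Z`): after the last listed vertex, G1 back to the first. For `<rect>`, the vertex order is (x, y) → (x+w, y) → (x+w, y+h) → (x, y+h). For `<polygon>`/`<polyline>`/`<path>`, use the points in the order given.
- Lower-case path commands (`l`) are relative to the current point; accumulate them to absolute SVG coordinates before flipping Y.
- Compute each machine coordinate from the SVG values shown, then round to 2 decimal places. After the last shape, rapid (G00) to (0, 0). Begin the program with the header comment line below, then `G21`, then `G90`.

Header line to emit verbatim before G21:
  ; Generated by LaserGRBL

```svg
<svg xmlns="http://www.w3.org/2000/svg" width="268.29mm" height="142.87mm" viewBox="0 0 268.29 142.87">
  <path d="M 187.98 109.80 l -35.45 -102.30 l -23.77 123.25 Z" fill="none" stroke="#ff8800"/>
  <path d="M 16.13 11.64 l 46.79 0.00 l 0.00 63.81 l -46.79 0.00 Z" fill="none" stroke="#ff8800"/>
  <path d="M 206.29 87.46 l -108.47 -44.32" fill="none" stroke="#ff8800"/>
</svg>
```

1 u = 1 mm; y_m = 142.87 − y.

[1] `<path>` closed polygon, #ff8800→engrave S256 F2844: (187.98,33.07) → (152.53,135.37) → (128.76,12.12) → (187.98,33.07) (closed)

[2] `<path>` rectangle, #ff8800→engrave S256 F2844: (16.13,131.23) → (62.92,131.23) → (62.92,67.42) → (16.13,67.42) → (16.13,131.23) (closed)

[3] `<path>` line segment, #ff8800→engrave S256 F2844: (206.29,55.41) → (97.82,99.73)

; Generated by LaserGRBL
G21
G90
G00 X187.98 Y33.07
M3 S256
G1 X152.53 Y135.37 F2844
G1 X128.76 Y12.12
G1 X187.98 Y33.07
G00 X16.13 Y131.23
M3 S256
G1 X62.92 Y131.23 F2844
G1 X62.92 Y67.42
G1 X16.13 Y67.42
G1 X16.13 Y131.23
G00 X206.29 Y55.41
M3 S256
G1 X97.82 Y99.73 F2844
M5
G00 X0.00 Y0.00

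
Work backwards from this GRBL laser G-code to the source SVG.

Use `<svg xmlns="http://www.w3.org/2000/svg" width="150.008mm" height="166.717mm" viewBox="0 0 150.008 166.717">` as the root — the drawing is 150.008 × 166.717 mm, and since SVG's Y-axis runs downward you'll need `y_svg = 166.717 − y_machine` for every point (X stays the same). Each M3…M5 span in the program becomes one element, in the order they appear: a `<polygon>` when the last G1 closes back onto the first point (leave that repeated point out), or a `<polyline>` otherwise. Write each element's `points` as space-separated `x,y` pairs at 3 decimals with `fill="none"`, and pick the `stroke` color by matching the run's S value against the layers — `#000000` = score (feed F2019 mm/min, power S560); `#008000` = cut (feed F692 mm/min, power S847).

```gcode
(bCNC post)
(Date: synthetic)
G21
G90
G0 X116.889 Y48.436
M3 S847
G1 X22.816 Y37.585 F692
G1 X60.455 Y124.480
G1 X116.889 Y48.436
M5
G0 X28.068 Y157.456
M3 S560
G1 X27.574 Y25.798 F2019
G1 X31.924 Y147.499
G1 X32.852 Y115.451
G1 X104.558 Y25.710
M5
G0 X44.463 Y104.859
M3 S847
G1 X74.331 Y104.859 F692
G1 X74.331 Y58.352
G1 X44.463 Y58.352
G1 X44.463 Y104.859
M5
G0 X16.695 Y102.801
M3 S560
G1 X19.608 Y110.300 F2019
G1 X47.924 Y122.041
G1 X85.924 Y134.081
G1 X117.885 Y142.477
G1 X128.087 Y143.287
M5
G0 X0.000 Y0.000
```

<svg xmlns="http://www.w3.org/2000/svg" width="150.008mm" height="166.717mm" viewBox="0 0 150.008 166.717">
  <polygon points="116.889,118.281 22.816,129.132 60.455,42.237" fill="none" stroke="#008000"/>
  <polyline points="28.068,9.261 27.574,140.919 31.924,19.218 32.852,51.266 104.558,141.007" fill="none" stroke="#000000"/>
  <polygon points="44.463,61.858 74.331,61.858 74.331,108.365 44.463,108.365" fill="none" stroke="#008000"/>
  <polyline points="16.695,63.916 19.608,56.417 47.924,44.676 85.924,32.636 117.885,24.240 128.087,23.430" fill="none" stroke="#000000"/>
</svg>

Machine Y-up, SVG Y-down with viewBox height 166.717, so y_svg = 166.717 − y_machine; X carries over.

Run 1: the run's S847 means `#008000` (cut). The run returns to its start, so emit a `<polygon>` with points (Y-flipped): 116.889,118.281 22.816,129.132 60.455,42.237.

Run 2: the run's S560 means `#000000` (score). The run is open, so emit a `<polyline>` with points (Y-flipped): 28.068,9.261 27.574,140.919 31.924,19.218 32.852,51.266 104.558,141.007.

Run 3: power S847 maps to stroke `#008000` (cut). The run returns to its start, so emit a `<polygon>` with points (Y-flipped): 44.463,61.858 74.331,61.858 74.331,108.365 44.463,108.365.

Run 4: power S560 maps to stroke `#000000` (score). The run is open, so emit a `<polyline>` with points (Y-flipped): 16.695,63.916 19.608,56.417 47.924,44.676 85.924,32.636 117.885,24.240 128.087,23.430.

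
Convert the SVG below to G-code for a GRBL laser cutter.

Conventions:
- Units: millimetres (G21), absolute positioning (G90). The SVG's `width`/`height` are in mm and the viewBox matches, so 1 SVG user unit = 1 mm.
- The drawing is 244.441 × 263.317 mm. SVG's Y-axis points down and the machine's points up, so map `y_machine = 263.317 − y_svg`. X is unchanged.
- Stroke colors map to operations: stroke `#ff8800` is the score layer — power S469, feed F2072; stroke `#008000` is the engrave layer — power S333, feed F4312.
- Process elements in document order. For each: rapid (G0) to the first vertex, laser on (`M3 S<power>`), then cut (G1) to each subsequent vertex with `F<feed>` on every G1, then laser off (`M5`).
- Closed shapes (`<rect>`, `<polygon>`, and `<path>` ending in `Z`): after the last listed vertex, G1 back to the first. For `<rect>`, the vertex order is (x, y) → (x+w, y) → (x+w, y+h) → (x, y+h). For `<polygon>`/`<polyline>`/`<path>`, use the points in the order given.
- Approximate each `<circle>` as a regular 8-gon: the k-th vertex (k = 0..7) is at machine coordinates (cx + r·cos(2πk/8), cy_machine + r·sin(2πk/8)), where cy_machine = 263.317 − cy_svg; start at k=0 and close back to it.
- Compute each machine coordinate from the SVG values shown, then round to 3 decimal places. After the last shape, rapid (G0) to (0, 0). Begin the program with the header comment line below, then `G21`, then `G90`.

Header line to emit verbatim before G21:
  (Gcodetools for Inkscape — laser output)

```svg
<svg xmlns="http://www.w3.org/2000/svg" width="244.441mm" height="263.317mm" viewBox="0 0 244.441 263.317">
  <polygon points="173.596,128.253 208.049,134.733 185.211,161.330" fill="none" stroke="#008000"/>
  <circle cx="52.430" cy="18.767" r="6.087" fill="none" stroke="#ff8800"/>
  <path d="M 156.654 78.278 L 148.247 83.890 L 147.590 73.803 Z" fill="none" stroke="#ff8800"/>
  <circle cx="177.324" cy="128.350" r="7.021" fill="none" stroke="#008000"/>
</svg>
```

(Gcodetools for Inkscape — laser output)
G21
G90
G0 X173.596 Y135.064
M3 S333
G1 X208.049 Y128.584 F4312
G1 X185.211 Y101.987 F4312
G1 X173.596 Y135.064 F4312
M5
G0 X58.517 Y244.550
M3 S469
G1 X56.734 Y248.854 F2072
G1 X52.430 Y250.637 F2072
G1 X48.126 Y248.854 F2072
G1 X46.343 Y244.550 F2072
G1 X48.126 Y240.246 F2072
G1 X52.430 Y238.463 F2072
G1 X56.734 Y240.246 F2072
G1 X58.517 Y244.550 F2072
M5
G0 X156.654 Y185.039
M3 S469
G1 X148.247 Y179.427 F2072
G1 X147.590 Y189.514 F2072
G1 X156.654 Y185.039 F2072
M5
G0 X184.345 Y134.967
M3 S333
G1 X182.289 Y139.932 F4312
G1 X177.324 Y141.988 F4312
G1 X172.359 Y139.932 F4312
G1 X170.303 Y134.967 F4312
G1 X172.359 Y130.002 F4312
G1 X177.324 Y127.946 F4312
G1 X182.289 Y130.002 F4312
G1 X184.345 Y134.967 F4312
M5
G0 X0.000 Y0.000

1 u = 1 mm; y_m = 263.317 − y.

[1] `<polygon>` regular polygon, #008000→engrave S333 F4312: (173.596,135.064) → (208.049,128.584) → (185.211,101.987) → (173.596,135.064) (closed)

[2] `<circle>` circle, #ff8800→score S469 F2072: (58.517,244.550) → (56.734,248.854) → (52.430,250.637) → (48.126,248.854) → (46.343,244.550) → (48.126,240.246) → (52.430,238.463) → (56.734,240.246) → (58.517,244.550) (closed)

[3] `<path>` regular polygon, #ff8800→score S469 F2072: (156.654,185.039) → (148.247,179.427) → (147.590,189.514) → (156.654,185.039) (closed)

[4] `<circle>` circle, #008000→engrave S333 F4312: (184.345,134.967) → (182.289,139.932) → (177.324,141.988) → (172.359,139.932) → (170.303,134.967) → (172.359,130.002) → (177.324,127.946) → (182.289,130.002) → (184.345,134.967) (closed)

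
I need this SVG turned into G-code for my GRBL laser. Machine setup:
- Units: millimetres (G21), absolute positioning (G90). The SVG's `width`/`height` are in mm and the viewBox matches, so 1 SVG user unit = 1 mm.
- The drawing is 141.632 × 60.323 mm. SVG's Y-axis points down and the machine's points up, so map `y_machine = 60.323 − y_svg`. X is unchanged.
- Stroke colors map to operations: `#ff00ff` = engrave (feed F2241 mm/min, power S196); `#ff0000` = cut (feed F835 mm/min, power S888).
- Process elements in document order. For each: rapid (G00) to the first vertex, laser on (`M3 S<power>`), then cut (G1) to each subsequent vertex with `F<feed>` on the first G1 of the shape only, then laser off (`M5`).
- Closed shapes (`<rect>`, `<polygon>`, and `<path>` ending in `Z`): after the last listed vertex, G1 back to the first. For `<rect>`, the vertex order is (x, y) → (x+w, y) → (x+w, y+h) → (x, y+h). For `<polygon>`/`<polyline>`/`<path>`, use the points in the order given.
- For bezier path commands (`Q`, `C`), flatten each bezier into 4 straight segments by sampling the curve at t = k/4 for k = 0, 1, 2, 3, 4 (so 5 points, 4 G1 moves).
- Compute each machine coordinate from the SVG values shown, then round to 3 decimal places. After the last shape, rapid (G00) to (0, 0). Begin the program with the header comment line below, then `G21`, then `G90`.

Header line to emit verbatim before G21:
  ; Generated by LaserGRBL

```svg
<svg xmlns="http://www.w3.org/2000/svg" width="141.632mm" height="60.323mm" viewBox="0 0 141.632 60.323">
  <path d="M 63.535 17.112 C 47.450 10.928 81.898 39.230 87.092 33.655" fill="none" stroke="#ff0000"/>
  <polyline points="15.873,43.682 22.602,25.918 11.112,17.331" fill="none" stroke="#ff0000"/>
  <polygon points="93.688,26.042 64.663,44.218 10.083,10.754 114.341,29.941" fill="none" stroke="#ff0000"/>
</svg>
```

; Generated by LaserGRBL
G21
G90
G00 X63.535 Y43.211
M3 S888
G1 X59.700 Y42.451 F835
G1 X67.334 Y35.168
G1 X78.958 Y27.771
G1 X87.092 Y26.668
M5
G00 X15.873 Y16.641
M3 S888
G1 X22.602 Y34.405 F835
G1 X11.112 Y42.992
M5
G00 X93.688 Y34.281
M3 S888
G1 X64.663 Y16.105 F835
G1 X10.083 Y49.569
G1 X114.341 Y30.382
G1 X93.688 Y34.281
M5
G00 X0.000 Y0.000

1 u = 1 mm; y_m = 60.323 − y.

[1] `<path>` cubic bezier, #ff0000→cut S888 F835: (63.535,43.211) → (59.700,42.451) → (67.334,35.168) → (78.958,27.771) → (87.092,26.668)

[2] `<polyline>` open polyline, #ff0000→cut S888 F835: (15.873,16.641) → (22.602,34.405) → (11.112,42.992)

[3] `<polygon>` closed polygon, #ff0000→cut S888 F835: (93.688,34.281) → (64.663,16.105) → (10.083,49.569) → (114.341,30.382) → (93.688,34.281) (closed)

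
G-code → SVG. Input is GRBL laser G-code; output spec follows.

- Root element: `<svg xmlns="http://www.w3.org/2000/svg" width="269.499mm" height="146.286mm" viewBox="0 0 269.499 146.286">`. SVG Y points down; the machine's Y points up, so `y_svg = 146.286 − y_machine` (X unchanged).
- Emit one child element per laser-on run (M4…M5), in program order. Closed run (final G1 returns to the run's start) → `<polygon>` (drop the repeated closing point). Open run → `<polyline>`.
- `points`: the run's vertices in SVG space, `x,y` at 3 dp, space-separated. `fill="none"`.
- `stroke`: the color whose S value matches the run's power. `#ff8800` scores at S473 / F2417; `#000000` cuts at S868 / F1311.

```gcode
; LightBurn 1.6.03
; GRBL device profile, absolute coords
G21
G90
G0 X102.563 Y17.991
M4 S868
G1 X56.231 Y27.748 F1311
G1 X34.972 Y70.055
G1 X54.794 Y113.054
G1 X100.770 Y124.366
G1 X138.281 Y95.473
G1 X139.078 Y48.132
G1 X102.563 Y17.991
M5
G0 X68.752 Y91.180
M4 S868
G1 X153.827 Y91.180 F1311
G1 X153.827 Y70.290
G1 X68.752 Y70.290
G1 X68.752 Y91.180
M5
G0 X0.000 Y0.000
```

y_svg = 146.286 − y_m. Every run uses S868, so all elements get stroke `#000000` (cut).

[1] closed run; points: 102.563,128.295 56.231,118.538 34.972,76.231 54.794,33.232 100.770,21.920 138.281,50.813 139.078,98.154

[2] closed run; points: 68.752,55.106 153.827,55.106 153.827,75.996 68.752,75.996

<svg xmlns="http://www.w3.org/2000/svg" width="269.499mm" height="146.286mm" viewBox="0 0 269.499 146.286">
  <polygon points="102.563,128.295 56.231,118.538 34.972,76.231 54.794,33.232 100.770,21.920 138.281,50.813 139.078,98.154" fill="none" stroke="#000000"/>
  <polygon points="68.752,55.106 153.827,55.106 153.827,75.996 68.752,75.996" fill="none" stroke="#000000"/>
</svg>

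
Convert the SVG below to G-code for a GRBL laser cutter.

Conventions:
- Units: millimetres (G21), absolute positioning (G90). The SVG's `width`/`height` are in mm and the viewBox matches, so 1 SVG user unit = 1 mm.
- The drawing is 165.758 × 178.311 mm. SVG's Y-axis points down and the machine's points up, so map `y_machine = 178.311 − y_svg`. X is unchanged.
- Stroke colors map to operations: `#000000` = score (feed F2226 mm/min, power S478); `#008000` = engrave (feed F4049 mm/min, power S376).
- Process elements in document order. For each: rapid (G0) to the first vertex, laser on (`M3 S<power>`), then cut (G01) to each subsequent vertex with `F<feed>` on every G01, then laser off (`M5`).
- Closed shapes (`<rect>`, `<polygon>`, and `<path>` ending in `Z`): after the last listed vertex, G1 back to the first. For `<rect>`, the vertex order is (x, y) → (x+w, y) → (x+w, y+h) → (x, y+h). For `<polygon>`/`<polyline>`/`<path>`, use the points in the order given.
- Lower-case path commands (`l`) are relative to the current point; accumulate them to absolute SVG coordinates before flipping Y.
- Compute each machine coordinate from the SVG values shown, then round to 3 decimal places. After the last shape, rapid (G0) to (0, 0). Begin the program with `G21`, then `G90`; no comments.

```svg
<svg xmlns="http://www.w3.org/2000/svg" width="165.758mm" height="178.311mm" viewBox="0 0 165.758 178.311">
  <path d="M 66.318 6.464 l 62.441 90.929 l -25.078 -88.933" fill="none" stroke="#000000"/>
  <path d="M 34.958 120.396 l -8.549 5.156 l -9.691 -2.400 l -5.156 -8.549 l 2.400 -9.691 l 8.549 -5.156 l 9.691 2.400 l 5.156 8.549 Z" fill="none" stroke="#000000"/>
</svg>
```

G21
G90
G0 X66.318 Y171.847
M3 S478
G01 X128.759 Y80.918 F2226
G01 X103.681 Y169.851 F2226
M5
G0 X34.958 Y57.915
M3 S478
G01 X26.409 Y52.759 F2226
G01 X16.718 Y55.159 F2226
G01 X11.562 Y63.708 F2226
G01 X13.962 Y73.399 F2226
G01 X22.511 Y78.555 F2226
G01 X32.202 Y76.155 F2226
G01 X37.358 Y67.606 F2226
G01 X34.958 Y57.915 F2226
M5
G0 X0.000 Y0.000

1 u = 1 mm; y_m = 178.311 − y.

[1] `<path>` open polyline, #000000→score S478 F2226: (66.318,171.847) → (128.759,80.918) → (103.681,169.851)

[2] `<path>` regular polygon, #000000→score S478 F2226: (34.958,57.915) → (26.409,52.759) → (16.718,55.159) → (11.562,63.708) → (13.962,73.399) → (22.511,78.555) → (32.202,76.155) → (37.358,67.606) → (34.958,57.915) (closed)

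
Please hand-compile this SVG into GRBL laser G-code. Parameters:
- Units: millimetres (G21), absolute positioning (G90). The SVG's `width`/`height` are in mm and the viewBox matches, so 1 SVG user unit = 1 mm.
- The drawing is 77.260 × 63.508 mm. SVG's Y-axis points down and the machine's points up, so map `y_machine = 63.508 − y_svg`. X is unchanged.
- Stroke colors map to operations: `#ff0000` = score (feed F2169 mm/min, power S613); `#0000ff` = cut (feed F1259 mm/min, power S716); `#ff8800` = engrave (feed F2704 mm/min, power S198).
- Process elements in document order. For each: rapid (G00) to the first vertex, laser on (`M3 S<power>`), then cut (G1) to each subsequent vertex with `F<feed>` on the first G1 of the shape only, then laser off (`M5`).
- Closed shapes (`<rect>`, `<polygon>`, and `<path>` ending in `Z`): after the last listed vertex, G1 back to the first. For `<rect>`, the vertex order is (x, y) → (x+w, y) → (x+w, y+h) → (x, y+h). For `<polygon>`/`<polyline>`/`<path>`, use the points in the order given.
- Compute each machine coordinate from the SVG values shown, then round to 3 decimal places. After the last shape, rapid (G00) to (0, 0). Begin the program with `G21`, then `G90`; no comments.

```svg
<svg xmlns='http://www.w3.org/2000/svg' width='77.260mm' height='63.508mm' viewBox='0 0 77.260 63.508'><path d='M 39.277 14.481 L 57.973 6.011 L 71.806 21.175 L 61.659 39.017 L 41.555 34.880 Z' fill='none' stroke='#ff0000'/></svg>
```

G21
G90
G00 X39.277 Y49.027
M3 S613
G1 X57.973 Y57.497 F2169
G1 X71.806 Y42.333
G1 X61.659 Y24.491
G1 X41.555 Y28.628
G1 X39.277 Y49.027
M5
G00 X0.000 Y0.000

viewBox `0 0 77.260 63.508` with mm width/height → 1 unit = 1 mm. Flip: y_m = 63.508 − y_svg.

**Shape 1** — `<path>` regular polygon, stroke `#ff0000` → score (S613, F2169). Machine vertices: (39.277,49.027) → (57.973,57.497) → (71.806,42.333) → (61.659,24.491) → (41.555,28.628) → (39.277,49.027). Closed: final G1 returns to the first vertex.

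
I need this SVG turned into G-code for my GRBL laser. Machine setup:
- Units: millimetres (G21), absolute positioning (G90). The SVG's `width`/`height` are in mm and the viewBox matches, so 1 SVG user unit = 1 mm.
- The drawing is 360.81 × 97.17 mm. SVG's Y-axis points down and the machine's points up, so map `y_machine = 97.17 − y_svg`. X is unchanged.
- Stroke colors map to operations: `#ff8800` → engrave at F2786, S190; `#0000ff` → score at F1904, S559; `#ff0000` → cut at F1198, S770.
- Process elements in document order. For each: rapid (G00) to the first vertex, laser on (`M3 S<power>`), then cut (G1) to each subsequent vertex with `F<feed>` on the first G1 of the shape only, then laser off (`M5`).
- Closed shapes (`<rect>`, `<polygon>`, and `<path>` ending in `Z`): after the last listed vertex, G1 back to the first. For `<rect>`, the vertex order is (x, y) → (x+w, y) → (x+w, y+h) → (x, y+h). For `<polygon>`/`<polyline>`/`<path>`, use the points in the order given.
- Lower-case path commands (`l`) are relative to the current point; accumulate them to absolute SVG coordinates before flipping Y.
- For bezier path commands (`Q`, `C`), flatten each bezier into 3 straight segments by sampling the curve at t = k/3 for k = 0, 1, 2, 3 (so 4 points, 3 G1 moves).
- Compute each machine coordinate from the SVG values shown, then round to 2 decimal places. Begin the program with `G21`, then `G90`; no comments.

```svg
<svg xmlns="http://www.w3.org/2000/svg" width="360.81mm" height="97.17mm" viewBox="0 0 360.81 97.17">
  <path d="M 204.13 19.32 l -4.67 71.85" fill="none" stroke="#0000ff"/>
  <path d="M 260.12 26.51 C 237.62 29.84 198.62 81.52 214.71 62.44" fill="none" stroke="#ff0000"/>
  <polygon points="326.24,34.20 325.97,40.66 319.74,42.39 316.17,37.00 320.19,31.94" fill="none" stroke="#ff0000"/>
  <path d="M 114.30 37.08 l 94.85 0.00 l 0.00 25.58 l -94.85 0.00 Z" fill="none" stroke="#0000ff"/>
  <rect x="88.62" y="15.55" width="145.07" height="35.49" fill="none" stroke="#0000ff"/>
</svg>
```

1 u = 1 mm; y_m = 97.17 − y.

[1] `<path>` line segment, #0000ff→score S559 F1904: (204.13,77.85) → (199.46,6.00)

[2] `<path>` cubic bezier, #ff0000→cut S770 F1198: (260.12,70.66) → (234.77,55.62) → (214.33,34.83) → (214.71,34.73)

[3] `<polygon>` regular polygon, #ff0000→cut S770 F1198: (326.24,62.97) → (325.97,56.51) → (319.74,54.78) → (316.17,60.17) → (320.19,65.23) → (326.24,62.97) (closed)

[4] `<path>` rectangle, #0000ff→score S559 F1904: (114.30,60.09) → (209.15,60.09) → (209.15,34.51) → (114.30,34.51) → (114.30,60.09) (closed)

[5] `<rect>` rectangle, #0000ff→score S559 F1904: (88.62,81.62) → (233.69,81.62) → (233.69,46.13) → (88.62,46.13) → (88.62,81.62) (closed)

G21
G90
G00 X204.13 Y77.85
M3 S559
G1 X199.46 Y6.00 F1904
M5
G00 X260.12 Y70.66
M3 S770
G1 X234.77 Y55.62 F1198
G1 X214.33 Y34.83
G1 X214.71 Y34.73
M5
G00 X326.24 Y62.97
M3 S770
G1 X325.97 Y56.51 F1198
G1 X319.74 Y54.78
G1 X316.17 Y60.17
G1 X320.19 Y65.23
G1 X326.24 Y62.97
M5
G00 X114.30 Y60.09
M3 S559
G1 X209.15 Y60.09 F1904
G1 X209.15 Y34.51
G1 X114.30 Y34.51
G1 X114.30 Y60.09
M5
G00 X88.62 Y81.62
M3 S559
G1 X233.69 Y81.62 F1904
G1 X233.69 Y46.13
G1 X88.62 Y46.13
G1 X88.62 Y81.62
M5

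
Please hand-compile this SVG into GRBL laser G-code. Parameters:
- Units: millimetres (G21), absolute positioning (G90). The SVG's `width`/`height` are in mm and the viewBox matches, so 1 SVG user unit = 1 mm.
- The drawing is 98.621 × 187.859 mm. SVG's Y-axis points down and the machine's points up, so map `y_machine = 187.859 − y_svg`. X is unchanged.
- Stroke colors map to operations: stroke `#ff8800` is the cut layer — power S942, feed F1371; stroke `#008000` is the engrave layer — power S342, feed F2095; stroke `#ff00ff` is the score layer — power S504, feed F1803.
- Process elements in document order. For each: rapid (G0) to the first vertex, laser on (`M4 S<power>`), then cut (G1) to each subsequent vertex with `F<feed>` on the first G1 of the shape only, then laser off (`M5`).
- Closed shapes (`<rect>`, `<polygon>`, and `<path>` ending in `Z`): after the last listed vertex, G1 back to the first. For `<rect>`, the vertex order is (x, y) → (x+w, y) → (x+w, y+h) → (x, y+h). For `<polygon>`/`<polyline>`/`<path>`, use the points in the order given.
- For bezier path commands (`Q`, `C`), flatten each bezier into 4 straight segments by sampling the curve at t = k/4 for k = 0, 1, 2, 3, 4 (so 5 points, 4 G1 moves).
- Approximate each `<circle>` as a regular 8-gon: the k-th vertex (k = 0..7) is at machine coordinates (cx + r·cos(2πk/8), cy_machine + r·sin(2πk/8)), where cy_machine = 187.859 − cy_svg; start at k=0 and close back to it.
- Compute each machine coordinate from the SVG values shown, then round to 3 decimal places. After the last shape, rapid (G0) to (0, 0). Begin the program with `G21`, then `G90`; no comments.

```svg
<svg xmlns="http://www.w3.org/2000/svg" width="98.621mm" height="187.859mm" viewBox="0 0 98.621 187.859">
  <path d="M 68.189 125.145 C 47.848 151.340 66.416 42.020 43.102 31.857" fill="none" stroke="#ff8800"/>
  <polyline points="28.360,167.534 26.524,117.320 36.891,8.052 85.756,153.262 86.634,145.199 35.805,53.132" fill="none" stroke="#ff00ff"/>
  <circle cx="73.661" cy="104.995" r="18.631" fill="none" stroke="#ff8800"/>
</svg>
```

viewBox `0 0 98.621 187.859` with mm width/height → 1 unit = 1 mm. Flip: y_m = 187.859 − y_svg.

**Shape 1** — `<path>` cubic bezier, stroke `#ff8800` → cut (S942, F1371). Control points (SVG): P0=(68.189,125.145), P1=(47.848,151.340), P2=(66.416,42.020), P3=(43.102,31.857); sampled at t=k/4. Machine vertices: (68.189,62.714) → (58.966,64.810) → (56.760,95.724) → (53.997,133.455) → (43.102,156.002). Open path.

**Shape 2** — `<polyline>` open polyline, stroke `#ff00ff` → score (S504, F1803). Machine vertices: (28.360,20.325) → (26.524,70.539) → (36.891,179.807) → (85.756,34.597) → (86.634,42.660) → (35.805,134.727). Open path.

**Shape 3** — `<circle>` circle, stroke `#ff8800` → cut (S942, F1371). Machine vertices: (92.292,82.864) → (86.835,96.038) → (73.661,101.495) → (60.487,96.038) → (55.030,82.864) → (60.487,69.690) → (73.661,64.233) → (86.835,69.690) → (92.292,82.864). Closed: final G1 returns to the first vertex.

G21
G90
G0 X68.189 Y62.714
M4 S942
G1 X58.966 Y64.810 F1371
G1 X56.760 Y95.724
G1 X53.997 Y133.455
G1 X43.102 Y156.002
M5
G0 X28.360 Y20.325
M4 S504
G1 X26.524 Y70.539 F1803
G1 X36.891 Y179.807
G1 X85.756 Y34.597
G1 X86.634 Y42.660
G1 X35.805 Y134.727
M5
G0 X92.292 Y82.864
M4 S942
G1 X86.835 Y96.038 F1371
G1 X73.661 Y101.495
G1 X60.487 Y96.038
G1 X55.030 Y82.864
G1 X60.487 Y69.690
G1 X73.661 Y64.233
G1 X86.835 Y69.690
G1 X92.292 Y82.864
M5
G0 X0.000 Y0.000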